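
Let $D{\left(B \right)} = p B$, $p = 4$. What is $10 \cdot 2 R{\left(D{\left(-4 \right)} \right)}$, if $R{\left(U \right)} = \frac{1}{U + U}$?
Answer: $- \frac{5}{8} \approx -0.625$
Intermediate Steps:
$D{\left(B \right)} = 4 B$
$R{\left(U \right)} = \frac{1}{2 U}$
$10 \cdot 2 R{\left(D{\left(-4 \right)} \right)} = 10 \cdot 2 \frac{1}{2 \cdot 4 \left(-4\right)} = 20 \frac{1}{2 \left(-16\right)} = 20 \cdot \frac{1}{2} \left(- \frac{1}{16}\right) = 20 \left(- \frac{1}{32}\right) = - \frac{5}{8}$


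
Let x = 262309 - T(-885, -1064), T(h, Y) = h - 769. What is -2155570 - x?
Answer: -2419533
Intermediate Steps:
T(h, Y) = -769 + h
x = 263963 (x = 262309 - (-769 - 885) = 262309 - 1*(-1654) = 262309 + 1654 = 263963)
-2155570 - x = -2155570 - 1*263963 = -2155570 - 263963 = -2419533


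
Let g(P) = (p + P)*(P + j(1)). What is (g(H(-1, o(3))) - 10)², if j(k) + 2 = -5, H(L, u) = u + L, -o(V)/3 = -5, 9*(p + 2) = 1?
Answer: 452929/81 ≈ 5591.7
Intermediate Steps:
p = -17/9 (p = -2 + (⅑)*1 = -2 + ⅑ = -17/9 ≈ -1.8889)
o(V) = 15 (o(V) = -3*(-5) = 15)
H(L, u) = L + u
j(k) = -7 (j(k) = -2 - 5 = -7)
g(P) = (-7 + P)*(-17/9 + P) (g(P) = (-17/9 + P)*(P - 7) = (-17/9 + P)*(-7 + P) = (-7 + P)*(-17/9 + P))
(g(H(-1, o(3))) - 10)² = ((119/9 + (-1 + 15)² - 80*(-1 + 15)/9) - 10)² = ((119/9 + 14² - 80/9*14) - 10)² = ((119/9 + 196 - 1120/9) - 10)² = (763/9 - 10)² = (673/9)² = 452929/81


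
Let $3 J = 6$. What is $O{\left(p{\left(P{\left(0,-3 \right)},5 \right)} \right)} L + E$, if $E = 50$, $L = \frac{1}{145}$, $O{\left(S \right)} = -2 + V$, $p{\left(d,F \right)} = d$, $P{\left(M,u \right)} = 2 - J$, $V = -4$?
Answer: $\frac{7244}{145} \approx 49.959$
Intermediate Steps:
$J = 2$ ($J = \frac{1}{3} \cdot 6 = 2$)
$P{\left(M,u \right)} = 0$ ($P{\left(M,u \right)} = 2 - 2 = 0$)
$O{\left(S \right)} = -6$ ($O{\left(S \right)} = -2 - 4 = -6$)
$L = \frac{1}{145} \approx 0.0068966$
$O{\left(p{\left(P{\left(0,-3 \right)},5 \right)} \right)} L + E = \left(-6\right) \frac{1}{145} + 50 = - \frac{6}{145} + 50 = \frac{7244}{145}$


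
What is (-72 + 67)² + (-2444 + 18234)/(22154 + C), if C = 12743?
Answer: 888215/34897 ≈ 25.452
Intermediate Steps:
(-72 + 67)² + (-2444 + 18234)/(22154 + C) = (-72 + 67)² + (-2444 + 18234)/(22154 + 12743) = (-5)² + 15790/34897 = 25 + 15790*(1/34897) = 25 + 15790/34897 = 888215/34897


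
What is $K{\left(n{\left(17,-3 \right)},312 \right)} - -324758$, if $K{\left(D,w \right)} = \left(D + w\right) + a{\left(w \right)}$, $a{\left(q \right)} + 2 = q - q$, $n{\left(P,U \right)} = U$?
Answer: $325065$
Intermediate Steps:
$a{\left(q \right)} = -2$ ($a{\left(q \right)} = -2 + \left(q - q\right) = -2 + 0 = -2$)
$K{\left(D,w \right)} = -2 + D + w$ ($K{\left(D,w \right)} = \left(D + w\right) - 2 = -2 + D + w$)
$K{\left(n{\left(17,-3 \right)},312 \right)} - -324758 = \left(-2 - 3 + 312\right) - -324758 = 307 + 324758 = 325065$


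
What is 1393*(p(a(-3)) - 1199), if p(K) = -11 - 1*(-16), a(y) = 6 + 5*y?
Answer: -1663242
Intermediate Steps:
p(K) = 5 (p(K) = -11 + 16 = 5)
1393*(p(a(-3)) - 1199) = 1393*(5 - 1199) = 1393*(-1194) = -1663242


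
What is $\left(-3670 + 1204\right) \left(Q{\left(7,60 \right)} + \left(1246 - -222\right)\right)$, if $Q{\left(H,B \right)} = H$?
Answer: $-3637350$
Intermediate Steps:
$\left(-3670 + 1204\right) \left(Q{\left(7,60 \right)} + \left(1246 - -222\right)\right) = \left(-3670 + 1204\right) \left(7 + \left(1246 - -222\right)\right) = - 2466 \left(7 + \left(1246 + 222\right)\right) = - 2466 \left(7 + 1468\right) = \left(-2466\right) 1475 = -3637350$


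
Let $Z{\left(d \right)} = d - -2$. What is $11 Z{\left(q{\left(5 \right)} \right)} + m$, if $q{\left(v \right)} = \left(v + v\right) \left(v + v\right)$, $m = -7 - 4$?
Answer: $1111$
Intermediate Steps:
$m = -11$
$q{\left(v \right)} = 4 v^{2}$ ($q{\left(v \right)} = 2 v 2 v = 4 v^{2}$)
$Z{\left(d \right)} = 2 + d$ ($Z{\left(d \right)} = d + 2 = 2 + d$)
$11 Z{\left(q{\left(5 \right)} \right)} + m = 11 \left(2 + 4 \cdot 5^{2}\right) - 11 = 11 \left(2 + 4 \cdot 25\right) - 11 = 11 \left(2 + 100\right) - 11 = 11 \cdot 102 - 11 = 1122 - 11 = 1111$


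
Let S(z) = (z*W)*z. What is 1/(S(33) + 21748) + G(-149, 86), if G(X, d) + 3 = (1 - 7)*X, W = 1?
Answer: 20347768/22837 ≈ 891.00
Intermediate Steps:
S(z) = z**2 (S(z) = (z*1)*z = z*z = z**2)
G(X, d) = -3 - 6*X (G(X, d) = -3 + (1 - 7)*X = -3 - 6*X)
1/(S(33) + 21748) + G(-149, 86) = 1/(33**2 + 21748) + (-3 - 6*(-149)) = 1/(1089 + 21748) + (-3 + 894) = 1/22837 + 891 = 20347768/22837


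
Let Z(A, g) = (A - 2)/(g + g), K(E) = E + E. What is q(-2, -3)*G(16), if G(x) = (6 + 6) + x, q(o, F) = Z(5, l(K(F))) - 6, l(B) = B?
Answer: -175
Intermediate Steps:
K(E) = 2*E
Z(A, g) = (-2 + A)/(2*g) (Z(A, g) = (-2 + A)/((2*g)) = (-2 + A)*(1/(2*g)) = (-2 + A)/(2*g))
q(o, F) = -6 + 3/(4*F) (q(o, F) = (-2 + 5)/(2*((2*F))) - 6 = (½)*(1/(2*F))*3 - 6 = 3/(4*F) - 6 = -6 + 3/(4*F))
G(x) = 12 + x
q(-2, -3)*G(16) = (-6 + (¾)/(-3))*(12 + 16) = (-6 + (¾)*(-⅓))*28 = (-6 - ¼)*28 = -25/4*28 = -175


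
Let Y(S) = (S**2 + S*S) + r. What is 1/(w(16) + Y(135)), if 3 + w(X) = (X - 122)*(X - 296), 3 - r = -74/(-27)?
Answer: 27/1785436 ≈ 1.5122e-5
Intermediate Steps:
r = 7/27 (r = 3 - (-74)/(-27) = 3 - (-74)*(-1)/27 = 3 - 1*74/27 = 3 - 74/27 = 7/27 ≈ 0.25926)
w(X) = -3 + (-296 + X)*(-122 + X) (w(X) = -3 + (X - 122)*(X - 296) = -3 + (-122 + X)*(-296 + X) = -3 + (-296 + X)*(-122 + X))
Y(S) = 7/27 + 2*S**2 (Y(S) = (S**2 + S*S) + 7/27 = (S**2 + S**2) + 7/27 = 2*S**2 + 7/27 = 7/27 + 2*S**2)
1/(w(16) + Y(135)) = 1/((36109 + 16**2 - 418*16) + (7/27 + 2*135**2)) = 1/((36109 + 256 - 6688) + (7/27 + 2*18225)) = 1/(29677 + (7/27 + 36450)) = 1/(29677 + 984157/27) = 1/(1785436/27) = 27/1785436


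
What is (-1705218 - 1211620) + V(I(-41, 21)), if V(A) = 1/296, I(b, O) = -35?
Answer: -863384047/296 ≈ -2.9168e+6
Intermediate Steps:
V(A) = 1/296
(-1705218 - 1211620) + V(I(-41, 21)) = (-1705218 - 1211620) + 1/296 = -2916838 + 1/296 = -863384047/296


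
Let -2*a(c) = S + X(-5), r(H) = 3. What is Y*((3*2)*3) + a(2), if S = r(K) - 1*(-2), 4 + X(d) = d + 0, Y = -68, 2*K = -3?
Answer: -1222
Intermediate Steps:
K = -3/2 (K = (½)*(-3) = -3/2 ≈ -1.5000)
X(d) = -4 + d (X(d) = -4 + (d + 0) = -4 + d)
S = 5 (S = 3 - 1*(-2) = 3 + 2 = 5)
a(c) = 2 (a(c) = -(5 + (-4 - 5))/2 = -(5 - 9)/2 = -½*(-4) = 2)
Y*((3*2)*3) + a(2) = -68*3*2*3 + 2 = -408*3 + 2 = -68*18 + 2 = -1224 + 2 = -1222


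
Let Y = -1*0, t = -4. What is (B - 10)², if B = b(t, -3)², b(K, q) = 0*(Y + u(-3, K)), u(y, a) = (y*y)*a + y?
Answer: 100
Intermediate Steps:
Y = 0
u(y, a) = y + a*y² (u(y, a) = y²*a + y = a*y² + y = y + a*y²)
b(K, q) = 0 (b(K, q) = 0*(0 - 3*(1 + K*(-3))) = 0*(0 - 3*(1 - 3*K)) = 0*(0 + (-3 + 9*K)) = 0*(-3 + 9*K) = 0)
B = 0 (B = 0² = 0)
(B - 10)² = (0 - 10)² = (-10)² = 100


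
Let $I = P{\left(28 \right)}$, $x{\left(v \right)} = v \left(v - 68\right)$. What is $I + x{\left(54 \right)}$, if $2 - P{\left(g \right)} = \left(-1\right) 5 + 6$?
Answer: $-755$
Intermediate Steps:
$x{\left(v \right)} = v \left(-68 + v\right)$
$P{\left(g \right)} = 1$ ($P{\left(g \right)} = 2 - \left(\left(-1\right) 5 + 6\right) = 2 - \left(-5 + 6\right) = 2 - 1 = 1$)
$I = 1$
$I + x{\left(54 \right)} = 1 + 54 \left(-68 + 54\right) = 1 + 54 \left(-14\right) = 1 - 756 = -755$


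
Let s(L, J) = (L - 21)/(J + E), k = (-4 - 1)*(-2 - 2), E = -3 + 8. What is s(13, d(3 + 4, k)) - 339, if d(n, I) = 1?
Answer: -1021/3 ≈ -340.33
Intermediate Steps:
E = 5
k = 20 (k = -5*(-4) = 20)
s(L, J) = (-21 + L)/(5 + J) (s(L, J) = (L - 21)/(J + 5) = (-21 + L)/(5 + J))
s(13, d(3 + 4, k)) - 339 = (-21 + 13)/(5 + 1) - 339 = -8/6 - 339 = (⅙)*(-8) - 339 = -4/3 - 339 = -1021/3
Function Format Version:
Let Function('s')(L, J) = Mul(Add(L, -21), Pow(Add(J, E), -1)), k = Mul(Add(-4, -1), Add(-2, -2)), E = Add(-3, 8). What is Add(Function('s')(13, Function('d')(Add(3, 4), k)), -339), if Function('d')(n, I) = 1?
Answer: Rational(-1021, 3) ≈ -340.33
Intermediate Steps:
E = 5
k = 20 (k = Mul(-5, -4) = 20)
Function('s')(L, J) = Mul(Pow(Add(5, J), -1), Add(-21, L)) (Function('s')(L, J) = Mul(Add(L, -21), Pow(Add(J, 5), -1)) = Mul(Add(-21, L), Pow(Add(5, J), -1)) = Mul(Pow(Add(5, J), -1), Add(-21, L)))
Add(Function('s')(13, Function('d')(Add(3, 4), k)), -339) = Add(Mul(Pow(Add(5, 1), -1), Add(-21, 13)), -339) = Add(Mul(Pow(6, -1), -8), -339) = Add(Mul(Rational(1, 6), -8), -339) = Add(Rational(-4, 3), -339) = Rational(-1021, 3)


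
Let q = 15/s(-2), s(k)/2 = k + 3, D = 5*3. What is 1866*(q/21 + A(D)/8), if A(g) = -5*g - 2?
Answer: -484227/28 ≈ -17294.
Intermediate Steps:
D = 15
s(k) = 6 + 2*k (s(k) = 2*(k + 3) = 2*(3 + k) = 6 + 2*k)
A(g) = -2 - 5*g
q = 15/2 (q = 15/(6 + 2*(-2)) = 15/(6 - 4) = 15/2 ≈ 7.5000)
1866*(q/21 + A(D)/8) = 1866*((15/2)/21 + (-2 - 5*15)/8) = 1866*((15/2)*(1/21) + (-2 - 75)*(⅛)) = 1866*(5/14 - 77*⅛) = 1866*(5/14 - 77/8) = 1866*(-519/56) = -484227/28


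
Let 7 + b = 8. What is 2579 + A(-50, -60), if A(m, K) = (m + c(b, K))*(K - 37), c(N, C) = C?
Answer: 13249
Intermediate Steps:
b = 1 (b = -7 + 8 = 1)
A(m, K) = (-37 + K)*(K + m) (A(m, K) = (m + K)*(K - 37) = (K + m)*(-37 + K) = (-37 + K)*(K + m))
2579 + A(-50, -60) = 2579 + ((-60)² - 37*(-60) - 37*(-50) - 60*(-50)) = 2579 + (3600 + 2220 + 1850 + 3000) = 2579 + 10670 = 13249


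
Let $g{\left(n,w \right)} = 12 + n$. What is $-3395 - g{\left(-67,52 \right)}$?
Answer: $-3340$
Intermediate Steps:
$-3395 - g{\left(-67,52 \right)} = -3395 - \left(12 - 67\right) = -3395 - -55 = -3395 + 55 = -3340$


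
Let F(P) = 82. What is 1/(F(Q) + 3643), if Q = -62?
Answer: 1/3725 ≈ 0.00026846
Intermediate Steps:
1/(F(Q) + 3643) = 1/(82 + 3643) = 1/3725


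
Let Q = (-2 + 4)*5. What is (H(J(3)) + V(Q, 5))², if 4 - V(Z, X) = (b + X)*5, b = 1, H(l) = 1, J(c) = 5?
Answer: 625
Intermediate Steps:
Q = 10 (Q = 2*5 = 10)
V(Z, X) = -1 - 5*X (V(Z, X) = 4 - (1 + X)*5 = 4 - (5 + 5*X) = 4 + (-5 - 5*X) = -1 - 5*X)
(H(J(3)) + V(Q, 5))² = (1 + (-1 - 5*5))² = (1 + (-1 - 25))² = (1 - 26)² = (-25)² = 625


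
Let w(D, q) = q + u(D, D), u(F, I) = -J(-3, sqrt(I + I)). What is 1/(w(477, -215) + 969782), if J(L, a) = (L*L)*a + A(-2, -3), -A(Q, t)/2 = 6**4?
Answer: 324053/315031014669 + 3*sqrt(106)/105010338223 ≈ 1.0289e-6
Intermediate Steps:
A(Q, t) = -2592 (A(Q, t) = -2*6**4 = -2*1296 = -2592)
J(L, a) = -2592 + a*L**2 (J(L, a) = (L*L)*a - 2592 = L**2*a - 2592 = a*L**2 - 2592 = -2592 + a*L**2)
u(F, I) = 2592 - 9*sqrt(2)*sqrt(I) (u(F, I) = -(-2592 + sqrt(I + I)*(-3)**2) = -(-2592 + sqrt(2*I)*9) = -(-2592 + (sqrt(2)*sqrt(I))*9) = -(-2592 + 9*sqrt(2)*sqrt(I)) = 2592 - 9*sqrt(2)*sqrt(I))
w(D, q) = 2592 + q - 9*sqrt(2)*sqrt(D) (w(D, q) = q + (2592 - 9*sqrt(2)*sqrt(D)) = 2592 + q - 9*sqrt(2)*sqrt(D))
1/(w(477, -215) + 969782) = 1/((2592 - 215 - 9*sqrt(2)*sqrt(477)) + 969782) = 1/((2592 - 215 - 9*sqrt(2)*3*sqrt(53)) + 969782) = 1/((2592 - 215 - 27*sqrt(106)) + 969782) = 1/((2377 - 27*sqrt(106)) + 969782) = 1/(972159 - 27*sqrt(106))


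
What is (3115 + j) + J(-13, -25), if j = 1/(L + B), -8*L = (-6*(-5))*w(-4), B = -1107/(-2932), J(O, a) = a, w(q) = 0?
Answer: 3423562/1107 ≈ 3092.6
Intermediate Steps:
B = 1107/2932 (B = -1107*(-1/2932) = 1107/2932 ≈ 0.37756)
L = 0 (L = -(-6*(-5))*0/8 = -15*0/4 = -1/8*0 = 0)
j = 2932/1107 (j = 1/(0 + 1107/2932) = 1/(1107/2932) = 2932/1107 ≈ 2.6486)
(3115 + j) + J(-13, -25) = (3115 + 2932/1107) - 25 = 3451237/1107 - 25 = 3423562/1107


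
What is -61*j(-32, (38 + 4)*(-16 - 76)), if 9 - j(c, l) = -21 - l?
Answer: 233874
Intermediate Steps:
j(c, l) = 30 + l (j(c, l) = 9 - (-21 - l) = 9 + (21 + l) = 30 + l)
-61*j(-32, (38 + 4)*(-16 - 76)) = -61*(30 + (38 + 4)*(-16 - 76)) = -61*(30 + 42*(-92)) = -61*(30 - 3864) = -61*(-3834) = 233874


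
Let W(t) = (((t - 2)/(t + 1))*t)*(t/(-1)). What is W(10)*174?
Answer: -139200/11 ≈ -12655.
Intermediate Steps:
W(t) = -t**2*(-2 + t)/(1 + t) (W(t) = (((-2 + t)/(1 + t))*t)*(t*(-1)) = (((-2 + t)/(1 + t))*t)*(-t) = (t*(-2 + t)/(1 + t))*(-t) = -t**2*(-2 + t)/(1 + t))
W(10)*174 = (10**2*(2 - 1*10)/(1 + 10))*174 = (100*(2 - 10)/11)*174 = (100*(1/11)*(-8))*174 = -800/11*174 = -139200/11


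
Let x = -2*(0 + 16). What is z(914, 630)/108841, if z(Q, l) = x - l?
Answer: -662/108841 ≈ -0.0060823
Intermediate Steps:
x = -32 (x = -2*16 = -32)
z(Q, l) = -32 - l
z(914, 630)/108841 = (-32 - 1*630)/108841 = (-32 - 630)*(1/108841) = -662*1/108841 = -662/108841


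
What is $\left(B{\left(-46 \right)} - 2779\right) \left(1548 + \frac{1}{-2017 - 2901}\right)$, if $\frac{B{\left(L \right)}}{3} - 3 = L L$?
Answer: $\frac{13619769707}{2459} \approx 5.5387 \cdot 10^{6}$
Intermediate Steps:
$B{\left(L \right)} = 9 + 3 L^{2}$ ($B{\left(L \right)} = 9 + 3 L L = 9 + 3 L^{2}$)
$\left(B{\left(-46 \right)} - 2779\right) \left(1548 + \frac{1}{-2017 - 2901}\right) = \left(\left(9 + 3 \left(-46\right)^{2}\right) - 2779\right) \left(1548 + \frac{1}{-2017 - 2901}\right) = \left(\left(9 + 3 \cdot 2116\right) - 2779\right) \left(1548 + \frac{1}{-4918}\right) = \left(\left(9 + 6348\right) - 2779\right) \left(1548 - \frac{1}{4918}\right) = \left(6357 - 2779\right) \frac{7613063}{4918} = 3578 \cdot \frac{7613063}{4918} = \frac{13619769707}{2459}$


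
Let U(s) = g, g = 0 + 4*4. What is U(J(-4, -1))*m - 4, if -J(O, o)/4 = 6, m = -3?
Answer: -52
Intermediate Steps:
J(O, o) = -24 (J(O, o) = -4*6 = -24)
g = 16 (g = 0 + 16 = 16)
U(s) = 16
U(J(-4, -1))*m - 4 = 16*(-3) - 4 = -48 - 4 = -52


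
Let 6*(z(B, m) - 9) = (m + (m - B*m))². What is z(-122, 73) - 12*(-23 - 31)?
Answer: 40971323/3 ≈ 1.3657e+7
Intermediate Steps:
z(B, m) = 9 + (2*m - B*m)²/6 (z(B, m) = 9 + (m + (m - B*m))²/6 = 9 + (2*m - B*m)²/6)
z(-122, 73) - 12*(-23 - 31) = (9 + (⅙)*73²*(-2 - 122)²) - 12*(-23 - 31) = (9 + (⅙)*5329*(-124)²) - 12*(-54) = (9 + (⅙)*5329*15376) + 648 = (9 + 40969352/3) + 648 = 40969379/3 + 648 = 40971323/3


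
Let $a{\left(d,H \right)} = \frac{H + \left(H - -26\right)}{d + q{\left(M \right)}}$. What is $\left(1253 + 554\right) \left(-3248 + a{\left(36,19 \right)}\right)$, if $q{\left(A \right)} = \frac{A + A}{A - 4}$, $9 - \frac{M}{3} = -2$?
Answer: $- \frac{3255693584}{555} \approx -5.8661 \cdot 10^{6}$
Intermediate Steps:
$M = 33$ ($M = 27 - -6 = 27 + 6 = 33$)
$q{\left(A \right)} = \frac{2 A}{-4 + A}$
$a{\left(d,H \right)} = \frac{26 + 2 H}{\frac{66}{29} + d}$ ($a{\left(d,H \right)} = \frac{H + \left(H - -26\right)}{d + 2 \cdot 33 \frac{1}{-4 + 33}} = \frac{H + \left(H + 26\right)}{d + 2 \cdot 33 \cdot \frac{1}{29}} = \frac{H + \left(26 + H\right)}{d + 2 \cdot 33 \cdot \frac{1}{29}} = \frac{26 + 2 H}{d + \frac{66}{29}} = \frac{26 + 2 H}{\frac{66}{29} + d}$)
$\left(1253 + 554\right) \left(-3248 + a{\left(36,19 \right)}\right) = \left(1253 + 554\right) \left(-3248 + \frac{58 \left(13 + 19\right)}{66 + 29 \cdot 36}\right) = 1807 \left(-3248 + 58 \frac{1}{66 + 1044} \cdot 32\right) = 1807 \left(-3248 + 58 \cdot \frac{1}{1110} \cdot 32\right) = 1807 \left(-3248 + \frac{928}{555}\right) = 1807 \left(- \frac{1801712}{555}\right) = - \frac{3255693584}{555}$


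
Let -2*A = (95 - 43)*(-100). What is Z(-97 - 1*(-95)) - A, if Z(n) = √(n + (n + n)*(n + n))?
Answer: -2600 + √14 ≈ -2596.3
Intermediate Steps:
A = 2600 (A = -(95 - 43)*(-100)/2 = -26*(-100) = -½*(-5200) = 2600)
Z(n) = √(n + 4*n²) (Z(n) = √(n + (2*n)*(2*n)) = √(n + 4*n²))
Z(-97 - 1*(-95)) - A = √((-97 - 1*(-95))*(1 + 4*(-97 - 1*(-95)))) - 1*2600 = √((-97 + 95)*(1 + 4*(-97 + 95))) - 2600 = √(-2*(1 + 4*(-2))) - 2600 = √(-2*(1 - 8)) - 2600 = √(-2*(-7)) - 2600 = √14 - 2600 = -2600 + √14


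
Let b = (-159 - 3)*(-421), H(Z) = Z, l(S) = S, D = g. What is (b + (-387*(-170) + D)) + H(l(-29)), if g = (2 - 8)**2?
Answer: 133999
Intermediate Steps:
g = 36 (g = (-6)**2 = 36)
D = 36
b = 68202 (b = -162*(-421) = 68202)
(b + (-387*(-170) + D)) + H(l(-29)) = (68202 + (-387*(-170) + 36)) - 29 = (68202 + (65790 + 36)) - 29 = (68202 + 65826) - 29 = 134028 - 29 = 133999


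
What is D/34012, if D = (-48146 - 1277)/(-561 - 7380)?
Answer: 4493/24553572 ≈ 0.00018299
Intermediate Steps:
D = 49423/7941 (D = -49423/(-7941) = -49423*(-1/7941) = 49423/7941 ≈ 6.2238)
D/34012 = (49423/7941)/34012 = (49423/7941)*(1/34012) = 4493/24553572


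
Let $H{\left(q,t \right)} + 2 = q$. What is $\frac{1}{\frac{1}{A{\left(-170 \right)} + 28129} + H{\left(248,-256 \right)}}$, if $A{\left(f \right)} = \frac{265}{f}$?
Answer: $\frac{956333}{235257952} \approx 0.004065$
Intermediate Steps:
$H{\left(q,t \right)} = -2 + q$
$\frac{1}{\frac{1}{A{\left(-170 \right)} + 28129} + H{\left(248,-256 \right)}} = \frac{1}{\frac{1}{\frac{265}{-170} + 28129} + \left(-2 + 248\right)} = \frac{1}{\frac{1}{265 \left(- \frac{1}{170}\right) + 28129} + 246} = \frac{1}{\frac{1}{- \frac{53}{34} + 28129} + 246} = \frac{1}{\frac{1}{\frac{956333}{34}} + 246} = \frac{1}{\frac{34}{956333} + 246} = \frac{1}{\frac{235257952}{956333}} = \frac{956333}{235257952}$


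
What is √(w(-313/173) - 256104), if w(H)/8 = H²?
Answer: 4*I*√479009554/173 ≈ 506.04*I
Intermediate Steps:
w(H) = 8*H²
√(w(-313/173) - 256104) = √(8*(-313/173)² - 256104) = √(8*(97969/29929) - 256104) = √(783752/29929 - 256104) = √(-7664152864/29929) = 4*I*√479009554/173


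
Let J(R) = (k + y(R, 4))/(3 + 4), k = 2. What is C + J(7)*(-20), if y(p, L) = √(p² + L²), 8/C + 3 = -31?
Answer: -708/119 - 20*√65/7 ≈ -28.985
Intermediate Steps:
C = -4/17 (C = 8/(-3 - 31) = 8/(-34) = 8*(-1/34) = -4/17 ≈ -0.23529)
y(p, L) = √(L² + p²)
J(R) = 2/7 + √(16 + R²)/7 (J(R) = (2 + √(4² + R²))/(3 + 4) = (2 + √(16 + R²))/7 = (2 + √(16 + R²))*(⅐) = 2/7 + √(16 + R²)/7)
C + J(7)*(-20) = -4/17 + (2/7 + √(16 + 7²)/7)*(-20) = -4/17 + (2/7 + √(16 + 49)/7)*(-20) = -4/17 + (2/7 + √65/7)*(-20) = -4/17 + (-40/7 - 20*√65/7) = -708/119 - 20*√65/7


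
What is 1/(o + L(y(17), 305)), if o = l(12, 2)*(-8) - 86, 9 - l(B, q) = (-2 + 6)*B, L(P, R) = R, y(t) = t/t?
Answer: 1/531 ≈ 0.0018832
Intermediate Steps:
y(t) = 1
l(B, q) = 9 - 4*B (l(B, q) = 9 - (-2 + 6)*B = 9 - 4*B)
o = 226 (o = (9 - 4*12)*(-8) - 86 = (9 - 48)*(-8) - 86 = -39*(-8) - 86 = 312 - 86 = 226)
1/(o + L(y(17), 305)) = 1/(226 + 305) = 1/531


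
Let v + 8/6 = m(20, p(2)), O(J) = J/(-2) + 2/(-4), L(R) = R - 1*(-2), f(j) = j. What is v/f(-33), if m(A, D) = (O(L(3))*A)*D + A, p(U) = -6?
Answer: -1136/99 ≈ -11.475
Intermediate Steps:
L(R) = 2 + R (L(R) = R + 2 = 2 + R)
O(J) = -1/2 - J/2 (O(J) = J*(-1/2) + 2*(-1/4) = -J/2 - 1/2 = -1/2 - J/2)
m(A, D) = A - 3*A*D (m(A, D) = ((-1/2 - (2 + 3)/2)*A)*D + A = ((-1/2 - 1/2*5)*A)*D + A = ((-1/2 - 5/2)*A)*D + A = (-3*A)*D + A = -3*A*D + A = A - 3*A*D)
v = 1136/3 (v = -4/3 + 20*(1 - 3*(-6)) = -4/3 + 20*(1 + 18) = -4/3 + 20*19 = -4/3 + 380 = 1136/3 ≈ 378.67)
v/f(-33) = (1136/3)/(-33) = (1136/3)*(-1/33) = -1136/99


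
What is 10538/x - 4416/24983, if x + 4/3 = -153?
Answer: -791857170/11567129 ≈ -68.458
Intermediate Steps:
x = -463/3 (x = -4/3 - 153 = -463/3 ≈ -154.33)
10538/x - 4416/24983 = 10538/(-463/3) - 4416/24983 = 10538*(-3/463) - 4416*1/24983 = -31614/463 - 4416/24983 = -791857170/11567129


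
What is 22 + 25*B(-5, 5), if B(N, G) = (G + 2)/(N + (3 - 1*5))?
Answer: -3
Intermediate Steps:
B(N, G) = (2 + G)/(-2 + N) (B(N, G) = (2 + G)/(N + (3 - 5)) = (2 + G)/(N - 2) = (2 + G)/(-2 + N))
22 + 25*B(-5, 5) = 22 + 25*((2 + 5)/(-2 - 5)) = 22 + 25*(7/(-7)) = 22 + 25*(-⅐*7) = 22 + 25*(-1) = 22 - 25 = -3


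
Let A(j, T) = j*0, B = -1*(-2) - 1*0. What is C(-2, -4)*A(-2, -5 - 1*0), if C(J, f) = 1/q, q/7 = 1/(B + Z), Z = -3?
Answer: 0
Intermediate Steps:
B = 2 (B = 2 + 0 = 2)
q = -7 (q = 7/(2 - 3) = 7/(-1) = 7*(-1) = -7)
C(J, f) = -⅐ (C(J, f) = 1/(-7) = -⅐)
A(j, T) = 0
C(-2, -4)*A(-2, -5 - 1*0) = -⅐*0 = 0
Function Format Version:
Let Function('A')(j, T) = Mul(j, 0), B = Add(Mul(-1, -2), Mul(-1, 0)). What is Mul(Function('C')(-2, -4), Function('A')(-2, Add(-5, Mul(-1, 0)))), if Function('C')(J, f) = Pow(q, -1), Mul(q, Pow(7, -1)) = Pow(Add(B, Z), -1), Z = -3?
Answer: 0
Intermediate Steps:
B = 2 (B = Add(2, 0) = 2)
q = -7 (q = Mul(7, Pow(Add(2, -3), -1)) = Mul(7, Pow(-1, -1)) = Mul(7, -1) = -7)
Function('C')(J, f) = Rational(-1, 7) (Function('C')(J, f) = Pow(-7, -1) = Rational(-1, 7))
Function('A')(j, T) = 0
Mul(Function('C')(-2, -4), Function('A')(-2, Add(-5, Mul(-1, 0)))) = Mul(Rational(-1, 7), 0) = 0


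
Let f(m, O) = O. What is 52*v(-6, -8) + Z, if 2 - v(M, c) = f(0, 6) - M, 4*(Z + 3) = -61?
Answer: -2153/4 ≈ -538.25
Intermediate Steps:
Z = -73/4 (Z = -3 + (1/4)*(-61) = -3 - 61/4 = -73/4 ≈ -18.250)
v(M, c) = -4 + M (v(M, c) = 2 - (6 - M) = 2 + (-6 + M) = -4 + M)
52*v(-6, -8) + Z = 52*(-4 - 6) - 73/4 = 52*(-10) - 73/4 = -520 - 73/4 = -2153/4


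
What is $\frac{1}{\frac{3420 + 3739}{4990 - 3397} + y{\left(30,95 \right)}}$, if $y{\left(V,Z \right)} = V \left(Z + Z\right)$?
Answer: $\frac{1593}{9087259} \approx 0.0001753$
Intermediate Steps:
$y{\left(V,Z \right)} = 2 V Z$ ($y{\left(V,Z \right)} = V 2 Z = 2 V Z$)
$\frac{1}{\frac{3420 + 3739}{4990 - 3397} + y{\left(30,95 \right)}} = \frac{1}{\frac{3420 + 3739}{4990 - 3397} + 2 \cdot 30 \cdot 95} = \frac{1}{\frac{7159}{1593} + 5700} = \frac{1}{\frac{9087259}{1593}} = \frac{1593}{9087259}$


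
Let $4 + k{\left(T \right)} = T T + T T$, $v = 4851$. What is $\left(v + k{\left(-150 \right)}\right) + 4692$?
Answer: $54539$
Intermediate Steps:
$k{\left(T \right)} = -4 + 2 T^{2}$ ($k{\left(T \right)} = -4 + \left(T T + T T\right) = -4 + \left(T^{2} + T^{2}\right) = -4 + 2 T^{2}$)
$\left(v + k{\left(-150 \right)}\right) + 4692 = \left(4851 - \left(4 - 2 \left(-150\right)^{2}\right)\right) + 4692 = \left(4851 + \left(-4 + 2 \cdot 22500\right)\right) + 4692 = \left(4851 + \left(-4 + 45000\right)\right) + 4692 = \left(4851 + 44996\right) + 4692 = 49847 + 4692 = 54539$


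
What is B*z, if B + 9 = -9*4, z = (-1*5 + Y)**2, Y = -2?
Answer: -2205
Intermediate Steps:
z = 49 (z = (-1*5 - 2)**2 = (-5 - 2)**2 = (-7)**2 = 49)
B = -45 (B = -9 - 9*4 = -9 - 36 = -45)
B*z = -45*49 = -2205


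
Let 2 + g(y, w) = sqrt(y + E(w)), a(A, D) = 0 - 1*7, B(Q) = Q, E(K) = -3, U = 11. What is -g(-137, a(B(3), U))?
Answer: 2 - 2*I*sqrt(35) ≈ 2.0 - 11.832*I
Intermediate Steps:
a(A, D) = -7 (a(A, D) = 0 - 7 = -7)
g(y, w) = -2 + sqrt(-3 + y) (g(y, w) = -2 + sqrt(y - 3) = -2 + sqrt(-3 + y))
-g(-137, a(B(3), U)) = -(-2 + sqrt(-3 - 137)) = -(-2 + sqrt(-140)) = -(-2 + 2*I*sqrt(35)) = 2 - 2*I*sqrt(35)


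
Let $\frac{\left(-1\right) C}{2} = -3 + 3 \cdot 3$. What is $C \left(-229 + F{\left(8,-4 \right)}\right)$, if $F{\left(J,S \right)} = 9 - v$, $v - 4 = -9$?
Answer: $2580$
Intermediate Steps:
$v = -5$ ($v = 4 - 9 = -5$)
$F{\left(J,S \right)} = 14$ ($F{\left(J,S \right)} = 9 - -5 = 9 + 5 = 14$)
$C = -12$ ($C = - 2 \left(-3 + 3 \cdot 3\right) = - 2 \left(-3 + 9\right) = \left(-2\right) 6 = -12$)
$C \left(-229 + F{\left(8,-4 \right)}\right) = - 12 \left(-229 + 14\right) = \left(-12\right) \left(-215\right) = 2580$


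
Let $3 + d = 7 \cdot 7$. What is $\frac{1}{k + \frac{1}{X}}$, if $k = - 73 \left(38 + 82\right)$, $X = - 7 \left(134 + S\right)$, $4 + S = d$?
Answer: $- \frac{1232}{10792321} \approx -0.00011416$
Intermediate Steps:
$d = 46$ ($d = -3 + 7 \cdot 7 = -3 + 49 = 46$)
$S = 42$ ($S = -4 + 46 = 42$)
$X = -1232$ ($X = - 7 \left(134 + 42\right) = \left(-7\right) 176 = -1232$)
$k = -8760$ ($k = \left(-73\right) 120 = -8760$)
$\frac{1}{k + \frac{1}{X}} = \frac{1}{-8760 + \frac{1}{-1232}} = \frac{1}{-8760 - \frac{1}{1232}} = \frac{1}{- \frac{10792321}{1232}} = - \frac{1232}{10792321}$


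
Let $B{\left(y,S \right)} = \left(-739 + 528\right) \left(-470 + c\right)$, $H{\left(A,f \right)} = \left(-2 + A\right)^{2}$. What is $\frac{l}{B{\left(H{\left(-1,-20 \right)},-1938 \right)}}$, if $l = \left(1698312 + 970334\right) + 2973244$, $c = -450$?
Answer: $\frac{564189}{19412} \approx 29.064$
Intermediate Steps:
$B{\left(y,S \right)} = 194120$ ($B{\left(y,S \right)} = \left(-739 + 528\right) \left(-470 - 450\right) = \left(-211\right) \left(-920\right) = 194120$)
$l = 5641890$ ($l = 2668646 + 2973244 = 5641890$)
$\frac{l}{B{\left(H{\left(-1,-20 \right)},-1938 \right)}} = \frac{5641890}{194120} = 5641890 \cdot \frac{1}{194120} = \frac{564189}{19412}$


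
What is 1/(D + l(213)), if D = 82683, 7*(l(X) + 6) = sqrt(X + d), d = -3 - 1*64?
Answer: 4051173/334938829975 - 7*sqrt(146)/334938829975 ≈ 1.2095e-5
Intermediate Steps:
d = -67 (d = -3 - 64 = -67)
l(X) = -6 + sqrt(-67 + X)/7 (l(X) = -6 + sqrt(X - 67)/7 = -6 + sqrt(-67 + X)/7)
1/(D + l(213)) = 1/(82683 + (-6 + sqrt(-67 + 213)/7)) = 1/(82683 + (-6 + sqrt(146)/7)) = 1/(82677 + sqrt(146)/7)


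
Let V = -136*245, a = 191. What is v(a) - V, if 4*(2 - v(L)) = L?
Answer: 133097/4 ≈ 33274.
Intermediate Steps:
v(L) = 2 - L/4
V = -33320
v(a) - V = (2 - ¼*191) - 1*(-33320) = (2 - 191/4) + 33320 = -183/4 + 33320 = 133097/4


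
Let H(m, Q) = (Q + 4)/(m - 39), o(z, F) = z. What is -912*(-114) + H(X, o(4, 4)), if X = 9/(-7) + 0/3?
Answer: 14659460/141 ≈ 1.0397e+5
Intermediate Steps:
X = -9/7 (X = 9*(-⅐) + 0*(⅓) = -9/7 + 0 = -9/7 ≈ -1.2857)
H(m, Q) = (4 + Q)/(-39 + m)
-912*(-114) + H(X, o(4, 4)) = -912*(-114) + (4 + 4)/(-39 - 9/7) = 103968 + 8/(-282/7) = 103968 - 7/282*8 = 103968 - 28/141 = 14659460/141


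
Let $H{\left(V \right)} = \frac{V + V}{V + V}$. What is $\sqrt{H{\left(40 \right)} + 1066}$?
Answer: $\sqrt{1067} \approx 32.665$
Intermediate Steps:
$H{\left(V \right)} = 1$ ($H{\left(V \right)} = \frac{2 V}{2 V} = 2 V \frac{1}{2 V} = 1$)
$\sqrt{H{\left(40 \right)} + 1066} = \sqrt{1 + 1066} = \sqrt{1067}$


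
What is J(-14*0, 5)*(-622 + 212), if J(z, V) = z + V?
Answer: -2050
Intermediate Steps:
J(z, V) = V + z
J(-14*0, 5)*(-622 + 212) = (5 - 14*0)*(-622 + 212) = (5 + 0)*(-410) = 5*(-410) = -2050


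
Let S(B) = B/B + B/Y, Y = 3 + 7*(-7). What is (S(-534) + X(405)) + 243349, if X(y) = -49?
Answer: 5596190/23 ≈ 2.4331e+5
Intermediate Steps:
Y = -46 (Y = 3 - 49 = -46)
S(B) = 1 - B/46 (S(B) = B/B + B/(-46) = 1 + B*(-1/46) = 1 - B/46)
(S(-534) + X(405)) + 243349 = ((1 - 1/46*(-534)) - 49) + 243349 = ((1 + 267/23) - 49) + 243349 = (290/23 - 49) + 243349 = -837/23 + 243349 = 5596190/23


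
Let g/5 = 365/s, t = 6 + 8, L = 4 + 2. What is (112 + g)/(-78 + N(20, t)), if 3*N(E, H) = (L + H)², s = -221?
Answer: 68781/36686 ≈ 1.8749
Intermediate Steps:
L = 6
t = 14
g = -1825/221 (g = 5*(365/(-221)) = 5*(365*(-1/221)) = 5*(-365/221) = -1825/221 ≈ -8.2579)
N(E, H) = (6 + H)²/3
(112 + g)/(-78 + N(20, t)) = (112 - 1825/221)/(-78 + (6 + 14)²/3) = 22927/(221*(-78 + (⅓)*20²)) = 22927/(221*(-78 + (⅓)*400)) = 22927/(221*(-78 + 400/3)) = 22927/(221*(166/3)) = (22927/221)*(3/166) = 68781/36686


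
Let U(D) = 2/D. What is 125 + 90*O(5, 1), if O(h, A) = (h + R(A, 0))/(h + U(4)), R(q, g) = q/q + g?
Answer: 2455/11 ≈ 223.18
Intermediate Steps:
R(q, g) = 1 + g
O(h, A) = (1 + h)/(½ + h) (O(h, A) = (h + (1 + 0))/(h + 2/4) = (h + 1)/(h + 2*(¼)) = (1 + h)/(h + ½) = (1 + h)/(½ + h))
125 + 90*O(5, 1) = 125 + 90*(2*(1 + 5)/(1 + 2*5)) = 125 + 90*(2*6/(1 + 10)) = 125 + 90*(2*6/11) = 125 + 90*(2*(1/11)*6) = 125 + 90*(12/11) = 125 + 1080/11 = 2455/11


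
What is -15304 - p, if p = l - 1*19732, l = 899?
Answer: 3529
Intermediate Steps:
p = -18833 (p = 899 - 1*19732 = 899 - 19732 = -18833)
-15304 - p = -15304 - 1*(-18833) = -15304 + 18833 = 3529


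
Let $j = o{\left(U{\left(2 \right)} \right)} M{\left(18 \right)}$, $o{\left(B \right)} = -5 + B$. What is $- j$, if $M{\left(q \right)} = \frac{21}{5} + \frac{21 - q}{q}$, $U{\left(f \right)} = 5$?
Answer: $0$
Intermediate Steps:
$M{\left(q \right)} = \frac{21}{5} + \frac{21 - q}{q}$ ($M{\left(q \right)} = 21 \cdot \frac{1}{5} + \frac{21 - q}{q} = \frac{21}{5} + \frac{21 - q}{q}$)
$j = 0$ ($j = \left(-5 + 5\right) \left(\frac{16}{5} + \frac{21}{18}\right) = 0 \left(\frac{16}{5} + 21 \cdot \frac{1}{18}\right) = 0 \left(\frac{16}{5} + \frac{7}{6}\right) = 0 \cdot \frac{131}{30} = 0$)
$- j = \left(-1\right) 0 = 0$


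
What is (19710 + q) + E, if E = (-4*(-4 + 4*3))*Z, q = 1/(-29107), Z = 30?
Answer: 545756249/29107 ≈ 18750.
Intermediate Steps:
q = -1/29107 ≈ -3.4356e-5
E = -960 (E = -4*(-4 + 4*3)*30 = -4*(-4 + 12)*30 = -4*8*30 = -32*30 = -960)
(19710 + q) + E = (19710 - 1/29107) - 960 = 573698969/29107 - 960 = 545756249/29107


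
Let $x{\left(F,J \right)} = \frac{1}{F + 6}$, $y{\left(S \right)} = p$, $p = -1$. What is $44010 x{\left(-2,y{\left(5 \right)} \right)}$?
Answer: $\frac{22005}{2} \approx 11003.0$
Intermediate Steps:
$y{\left(S \right)} = -1$
$x{\left(F,J \right)} = \frac{1}{6 + F}$
$44010 x{\left(-2,y{\left(5 \right)} \right)} = \frac{44010}{6 - 2} = \frac{44010}{4} = 44010 \cdot \frac{1}{4} = \frac{22005}{2}$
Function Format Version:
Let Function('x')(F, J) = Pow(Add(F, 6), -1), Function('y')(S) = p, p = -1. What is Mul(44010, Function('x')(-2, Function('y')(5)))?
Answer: Rational(22005, 2) ≈ 11003.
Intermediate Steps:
Function('y')(S) = -1
Function('x')(F, J) = Pow(Add(6, F), -1)
Mul(44010, Function('x')(-2, Function('y')(5))) = Mul(44010, Pow(Add(6, -2), -1)) = Mul(44010, Pow(4, -1)) = Mul(44010, Rational(1, 4)) = Rational(22005, 2)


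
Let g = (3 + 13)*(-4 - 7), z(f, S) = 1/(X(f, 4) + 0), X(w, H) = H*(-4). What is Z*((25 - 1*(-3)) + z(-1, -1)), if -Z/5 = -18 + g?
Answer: 216795/8 ≈ 27099.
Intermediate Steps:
X(w, H) = -4*H
z(f, S) = -1/16 (z(f, S) = 1/(-4*4 + 0) = 1/(-16 + 0) = 1/(-16) = -1/16)
g = -176 (g = 16*(-11) = -176)
Z = 970 (Z = -5*(-18 - 176) = -5*(-194) = 970)
Z*((25 - 1*(-3)) + z(-1, -1)) = 970*((25 - 1*(-3)) - 1/16) = 970*((25 + 3) - 1/16) = 970*(28 - 1/16) = 970*(447/16) = 216795/8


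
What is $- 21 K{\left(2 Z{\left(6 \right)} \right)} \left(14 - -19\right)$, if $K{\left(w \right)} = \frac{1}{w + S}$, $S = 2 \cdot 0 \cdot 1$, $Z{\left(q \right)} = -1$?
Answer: $\frac{693}{2} \approx 346.5$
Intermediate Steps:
$S = 0$ ($S = 0 \cdot 1 = 0$)
$K{\left(w \right)} = \frac{1}{w}$ ($K{\left(w \right)} = \frac{1}{w + 0} = \frac{1}{w}$)
$- 21 K{\left(2 Z{\left(6 \right)} \right)} \left(14 - -19\right) = - \frac{21}{2 \left(-1\right)} \left(14 - -19\right) = - \frac{21}{-2} \left(14 + 19\right) = \left(-21\right) \left(- \frac{1}{2}\right) 33 = \frac{21}{2} \cdot 33 = \frac{693}{2}$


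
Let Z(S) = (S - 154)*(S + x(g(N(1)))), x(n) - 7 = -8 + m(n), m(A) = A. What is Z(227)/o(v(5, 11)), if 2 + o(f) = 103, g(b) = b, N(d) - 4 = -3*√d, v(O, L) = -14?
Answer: 16571/101 ≈ 164.07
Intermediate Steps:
N(d) = 4 - 3*√d
o(f) = 101 (o(f) = -2 + 103 = 101)
x(n) = -1 + n (x(n) = 7 + (-8 + n) = -1 + n)
Z(S) = S*(-154 + S) (Z(S) = (S - 154)*(S + (-1 + (4 - 3*√1))) = (-154 + S)*(S + (-1 + (4 - 3*1))) = (-154 + S)*(S + (-1 + (4 - 3))) = (-154 + S)*(S + (-1 + 1)) = (-154 + S)*(S + 0) = (-154 + S)*S = S*(-154 + S))
Z(227)/o(v(5, 11)) = (227*(-154 + 227))/101 = (227*73)*(1/101) = 16571*(1/101) = 16571/101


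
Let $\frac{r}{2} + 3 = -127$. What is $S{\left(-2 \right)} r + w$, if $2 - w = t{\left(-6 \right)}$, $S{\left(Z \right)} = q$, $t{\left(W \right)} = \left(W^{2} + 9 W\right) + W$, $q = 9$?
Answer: $-2314$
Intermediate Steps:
$t{\left(W \right)} = W^{2} + 10 W$
$S{\left(Z \right)} = 9$
$r = -260$ ($r = -6 + 2 \left(-127\right) = -6 - 254 = -260$)
$w = 26$ ($w = 2 - - 6 \left(10 - 6\right) = 2 - \left(-6\right) 4 = 2 - -24 = 2 + 24 = 26$)
$S{\left(-2 \right)} r + w = 9 \left(-260\right) + 26 = -2340 + 26 = -2314$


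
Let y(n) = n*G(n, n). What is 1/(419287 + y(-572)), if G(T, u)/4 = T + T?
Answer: 1/3036759 ≈ 3.2930e-7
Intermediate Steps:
G(T, u) = 8*T (G(T, u) = 4*(T + T) = 4*(2*T) = 8*T)
y(n) = 8*n**2 (y(n) = n*(8*n) = 8*n**2)
1/(419287 + y(-572)) = 1/(419287 + 8*(-572)**2) = 1/(419287 + 8*327184) = 1/(419287 + 2617472) = 1/3036759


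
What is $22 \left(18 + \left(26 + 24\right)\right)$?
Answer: $1496$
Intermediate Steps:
$22 \left(18 + \left(26 + 24\right)\right) = 22 \left(18 + 50\right) = 22 \cdot 68 = 1496$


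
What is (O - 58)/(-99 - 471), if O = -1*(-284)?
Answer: -113/285 ≈ -0.39649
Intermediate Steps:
O = 284
(O - 58)/(-99 - 471) = (284 - 58)/(-99 - 471) = 226/(-570) = 226*(-1/570) = -113/285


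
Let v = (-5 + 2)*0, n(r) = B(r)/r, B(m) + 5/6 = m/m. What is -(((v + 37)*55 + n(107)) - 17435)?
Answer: 9886799/642 ≈ 15400.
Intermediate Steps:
B(m) = 1/6 (B(m) = -5/6 + m/m = -5/6 + 1 = 1/6)
n(r) = 1/(6*r)
v = 0 (v = -3*0 = 0)
-(((v + 37)*55 + n(107)) - 17435) = -(((0 + 37)*55 + (1/6)/107) - 17435) = -((37*55 + (1/6)*(1/107)) - 17435) = -((2035 + 1/642) - 17435) = -(1306471/642 - 17435) = -1*(-9886799/642) = 9886799/642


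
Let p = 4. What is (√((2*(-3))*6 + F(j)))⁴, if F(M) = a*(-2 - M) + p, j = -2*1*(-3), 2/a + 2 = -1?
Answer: 6400/9 ≈ 711.11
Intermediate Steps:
a = -⅔ (a = 2/(-2 - 1) = 2/(-3) = 2*(-⅓) = -⅔ ≈ -0.66667)
j = 6 (j = -2*(-3) = 6)
F(M) = 16/3 + 2*M/3 (F(M) = -2*(-2 - M)/3 + 4 = (4/3 + 2*M/3) + 4 = 16/3 + 2*M/3)
(√((2*(-3))*6 + F(j)))⁴ = (√((2*(-3))*6 + (16/3 + (⅔)*6)))⁴ = (√(-6*6 + (16/3 + 4)))⁴ = (√(-36 + 28/3))⁴ = (√(-80/3))⁴ = (4*I*√15/3)⁴ = 6400/9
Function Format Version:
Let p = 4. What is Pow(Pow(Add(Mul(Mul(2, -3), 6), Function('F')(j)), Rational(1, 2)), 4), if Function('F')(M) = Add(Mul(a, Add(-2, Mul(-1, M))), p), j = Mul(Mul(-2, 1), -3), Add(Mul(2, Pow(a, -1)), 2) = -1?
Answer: Rational(6400, 9) ≈ 711.11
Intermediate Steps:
a = Rational(-2, 3) (a = Mul(2, Pow(Add(-2, -1), -1)) = Mul(2, Pow(-3, -1)) = Mul(2, Rational(-1, 3)) = Rational(-2, 3) ≈ -0.66667)
j = 6 (j = Mul(-2, -3) = 6)
Function('F')(M) = Add(Rational(16, 3), Mul(Rational(2, 3), M)) (Function('F')(M) = Add(Mul(Rational(-2, 3), Add(-2, Mul(-1, M))), 4) = Add(Add(Rational(4, 3), Mul(Rational(2, 3), M)), 4) = Add(Rational(16, 3), Mul(Rational(2, 3), M)))
Pow(Pow(Add(Mul(Mul(2, -3), 6), Function('F')(j)), Rational(1, 2)), 4) = Pow(Pow(Add(Mul(Mul(2, -3), 6), Add(Rational(16, 3), Mul(Rational(2, 3), 6))), Rational(1, 2)), 4) = Pow(Pow(Add(Mul(-6, 6), Add(Rational(16, 3), 4)), Rational(1, 2)), 4) = Pow(Pow(Add(-36, Rational(28, 3)), Rational(1, 2)), 4) = Pow(Pow(Rational(-80, 3), Rational(1, 2)), 4) = Pow(Mul(Rational(4, 3), I, Pow(15, Rational(1, 2))), 4) = Rational(6400, 9)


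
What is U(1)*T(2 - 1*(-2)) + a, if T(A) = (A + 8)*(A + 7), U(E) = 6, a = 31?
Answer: 823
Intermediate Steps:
T(A) = (7 + A)*(8 + A) (T(A) = (8 + A)*(7 + A) = (7 + A)*(8 + A))
U(1)*T(2 - 1*(-2)) + a = 6*(56 + (2 - 1*(-2))² + 15*(2 - 1*(-2))) + 31 = 6*(56 + (2 + 2)² + 15*(2 + 2)) + 31 = 6*(56 + 4² + 15*4) + 31 = 6*(56 + 16 + 60) + 31 = 6*132 + 31 = 792 + 31 = 823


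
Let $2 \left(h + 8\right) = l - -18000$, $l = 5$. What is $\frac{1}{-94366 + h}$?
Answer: $- \frac{2}{170743} \approx -1.1714 \cdot 10^{-5}$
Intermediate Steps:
$h = \frac{17989}{2}$ ($h = -8 + \frac{5 - -18000}{2} = -8 + \frac{5 + 18000}{2} = -8 + \frac{1}{2} \cdot 18005 = -8 + \frac{18005}{2} = \frac{17989}{2} \approx 8994.5$)
$\frac{1}{-94366 + h} = \frac{1}{-94366 + \frac{17989}{2}} = \frac{1}{- \frac{170743}{2}} = - \frac{2}{170743}$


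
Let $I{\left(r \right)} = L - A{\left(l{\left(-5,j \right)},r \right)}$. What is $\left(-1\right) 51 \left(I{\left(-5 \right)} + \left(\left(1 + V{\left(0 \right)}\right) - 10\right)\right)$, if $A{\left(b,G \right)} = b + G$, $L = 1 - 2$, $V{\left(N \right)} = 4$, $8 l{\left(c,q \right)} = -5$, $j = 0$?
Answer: $\frac{153}{8} \approx 19.125$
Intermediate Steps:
$l{\left(c,q \right)} = - \frac{5}{8}$ ($l{\left(c,q \right)} = \frac{1}{8} \left(-5\right) = - \frac{5}{8}$)
$L = -1$
$A{\left(b,G \right)} = G + b$
$I{\left(r \right)} = - \frac{3}{8} - r$ ($I{\left(r \right)} = -1 - \left(r - \frac{5}{8}\right) = -1 - \left(- \frac{5}{8} + r\right) = - \frac{3}{8} - r$)
$\left(-1\right) 51 \left(I{\left(-5 \right)} + \left(\left(1 + V{\left(0 \right)}\right) - 10\right)\right) = \left(-1\right) 51 \left(\left(- \frac{3}{8} - -5\right) + \left(\left(1 + 4\right) - 10\right)\right) = - 51 \left(\left(- \frac{3}{8} + 5\right) + \left(5 - 10\right)\right) = - 51 \left(\frac{37}{8} - 5\right) = \left(-51\right) \left(- \frac{3}{8}\right) = \frac{153}{8}$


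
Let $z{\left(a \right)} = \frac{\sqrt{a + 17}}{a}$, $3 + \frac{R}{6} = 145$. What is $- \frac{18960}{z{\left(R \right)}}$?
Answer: $- \frac{204480 \sqrt{869}}{11} \approx -5.4798 \cdot 10^{5}$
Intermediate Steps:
$R = 852$ ($R = -18 + 6 \cdot 145 = -18 + 870 = 852$)
$z{\left(a \right)} = \frac{\sqrt{17 + a}}{a}$
$- \frac{18960}{z{\left(R \right)}} = - \frac{18960}{\frac{1}{852} \sqrt{17 + 852}} = - \frac{18960}{\frac{1}{852} \sqrt{869}} = - 18960 \frac{852 \sqrt{869}}{869} = - \frac{204480 \sqrt{869}}{11}$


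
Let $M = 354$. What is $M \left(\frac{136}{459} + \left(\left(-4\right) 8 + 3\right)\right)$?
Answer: $- \frac{91450}{9} \approx -10161.0$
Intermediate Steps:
$M \left(\frac{136}{459} + \left(\left(-4\right) 8 + 3\right)\right) = 354 \left(\frac{136}{459} + \left(\left(-4\right) 8 + 3\right)\right) = 354 \left(136 \cdot \frac{1}{459} + \left(-32 + 3\right)\right) = 354 \left(\frac{8}{27} - 29\right) = 354 \left(- \frac{775}{27}\right) = - \frac{91450}{9}$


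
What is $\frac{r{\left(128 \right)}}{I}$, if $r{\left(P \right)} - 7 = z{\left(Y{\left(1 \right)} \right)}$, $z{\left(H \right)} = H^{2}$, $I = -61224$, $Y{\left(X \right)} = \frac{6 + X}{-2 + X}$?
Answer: $- \frac{7}{7653} \approx -0.00091467$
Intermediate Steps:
$Y{\left(X \right)} = \frac{6 + X}{-2 + X}$
$r{\left(P \right)} = 56$ ($r{\left(P \right)} = 7 + \left(\frac{6 + 1}{-2 + 1}\right)^{2} = 7 + \left(\frac{1}{-1} \cdot 7\right)^{2} = 7 + \left(\left(-1\right) 7\right)^{2} = 7 + \left(-7\right)^{2} = 7 + 49 = 56$)
$\frac{r{\left(128 \right)}}{I} = \frac{56}{-61224} = 56 \left(- \frac{1}{61224}\right) = - \frac{7}{7653}$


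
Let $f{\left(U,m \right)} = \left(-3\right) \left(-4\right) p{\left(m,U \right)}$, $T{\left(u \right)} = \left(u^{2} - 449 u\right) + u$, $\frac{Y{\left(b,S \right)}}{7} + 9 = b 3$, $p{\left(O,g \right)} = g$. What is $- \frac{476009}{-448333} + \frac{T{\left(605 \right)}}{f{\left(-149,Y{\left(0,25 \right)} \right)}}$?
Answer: $- \frac{41733805913}{801619404} \approx -52.062$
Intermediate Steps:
$Y{\left(b,S \right)} = -63 + 21 b$ ($Y{\left(b,S \right)} = -63 + 7 b 3 = -63 + 7 \cdot 3 b = -63 + 21 b$)
$T{\left(u \right)} = u^{2} - 448 u$
$f{\left(U,m \right)} = 12 U$ ($f{\left(U,m \right)} = \left(-3\right) \left(-4\right) U = 12 U$)
$- \frac{476009}{-448333} + \frac{T{\left(605 \right)}}{f{\left(-149,Y{\left(0,25 \right)} \right)}} = - \frac{476009}{-448333} + \frac{605 \left(-448 + 605\right)}{12 \left(-149\right)} = \left(-476009\right) \left(- \frac{1}{448333}\right) + \frac{605 \cdot 157}{-1788} = \frac{476009}{448333} + 94985 \left(- \frac{1}{1788}\right) = \frac{476009}{448333} - \frac{94985}{1788} = - \frac{41733805913}{801619404}$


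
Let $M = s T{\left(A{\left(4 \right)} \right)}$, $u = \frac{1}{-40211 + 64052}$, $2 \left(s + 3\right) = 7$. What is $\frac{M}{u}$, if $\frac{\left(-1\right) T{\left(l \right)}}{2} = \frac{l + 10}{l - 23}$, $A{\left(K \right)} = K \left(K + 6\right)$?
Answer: $- \frac{1192050}{17} \approx -70121.0$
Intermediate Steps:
$A{\left(K \right)} = K \left(6 + K\right)$
$s = \frac{1}{2}$ ($s = -3 + \frac{1}{2} \cdot 7 = -3 + \frac{7}{2} = \frac{1}{2} \approx 0.5$)
$u = \frac{1}{23841} \approx 4.1945 \cdot 10^{-5}$
$T{\left(l \right)} = - \frac{2 \left(10 + l\right)}{-23 + l}$ ($T{\left(l \right)} = - 2 \frac{l + 10}{l - 23} = - 2 \frac{10 + l}{-23 + l} = - \frac{2 \left(10 + l\right)}{-23 + l}$)
$M = - \frac{50}{17}$ ($M = \frac{2 \frac{1}{-23 + 4 \left(6 + 4\right)} \left(-10 - 4 \left(6 + 4\right)\right)}{2} = \frac{2 \frac{1}{-23 + 4 \cdot 10} \left(-10 - 4 \cdot 10\right)}{2} = \frac{2 \frac{1}{-23 + 40} \left(-10 - 40\right)}{2} = \frac{2 \cdot \frac{1}{17} \left(-10 - 40\right)}{2} = \frac{2 \cdot \frac{1}{17} \left(-50\right)}{2} = \frac{1}{2} \left(- \frac{100}{17}\right) = - \frac{50}{17} \approx -2.9412$)
$\frac{M}{u} = - \frac{50 \frac{1}{\frac{1}{23841}}}{17} = \left(- \frac{50}{17}\right) 23841 = - \frac{1192050}{17}$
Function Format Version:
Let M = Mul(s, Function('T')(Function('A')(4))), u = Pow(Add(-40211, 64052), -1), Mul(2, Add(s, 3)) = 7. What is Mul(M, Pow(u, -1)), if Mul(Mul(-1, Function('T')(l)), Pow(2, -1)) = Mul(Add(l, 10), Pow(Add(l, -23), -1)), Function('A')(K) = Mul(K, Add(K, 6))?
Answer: Rational(-1192050, 17) ≈ -70121.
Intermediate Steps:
Function('A')(K) = Mul(K, Add(6, K))
s = Rational(1, 2) (s = Add(-3, Mul(Rational(1, 2), 7)) = Add(-3, Rational(7, 2)) = Rational(1, 2) ≈ 0.50000)
u = Rational(1, 23841) (u = Pow(23841, -1) = Rational(1, 23841) ≈ 4.1945e-5)
Function('T')(l) = Mul(-2, Pow(Add(-23, l), -1), Add(10, l)) (Function('T')(l) = Mul(-2, Mul(Add(l, 10), Pow(Add(l, -23), -1))) = Mul(-2, Mul(Add(10, l), Pow(Add(-23, l), -1))) = Mul(-2, Mul(Pow(Add(-23, l), -1), Add(10, l))) = Mul(-2, Pow(Add(-23, l), -1), Add(10, l)))
M = Rational(-50, 17) (M = Mul(Rational(1, 2), Mul(2, Pow(Add(-23, Mul(4, Add(6, 4))), -1), Add(-10, Mul(-1, Mul(4, Add(6, 4)))))) = Mul(Rational(1, 2), Mul(2, Pow(Add(-23, Mul(4, 10)), -1), Add(-10, Mul(-1, Mul(4, 10))))) = Mul(Rational(1, 2), Mul(2, Pow(Add(-23, 40), -1), Add(-10, Mul(-1, 40)))) = Mul(Rational(1, 2), Mul(2, Pow(17, -1), Add(-10, -40))) = Mul(Rational(1, 2), Mul(2, Rational(1, 17), -50)) = Mul(Rational(1, 2), Rational(-100, 17)) = Rational(-50, 17) ≈ -2.9412)
Mul(M, Pow(u, -1)) = Mul(Rational(-50, 17), Pow(Rational(1, 23841), -1)) = Mul(Rational(-50, 17), 23841) = Rational(-1192050, 17)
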